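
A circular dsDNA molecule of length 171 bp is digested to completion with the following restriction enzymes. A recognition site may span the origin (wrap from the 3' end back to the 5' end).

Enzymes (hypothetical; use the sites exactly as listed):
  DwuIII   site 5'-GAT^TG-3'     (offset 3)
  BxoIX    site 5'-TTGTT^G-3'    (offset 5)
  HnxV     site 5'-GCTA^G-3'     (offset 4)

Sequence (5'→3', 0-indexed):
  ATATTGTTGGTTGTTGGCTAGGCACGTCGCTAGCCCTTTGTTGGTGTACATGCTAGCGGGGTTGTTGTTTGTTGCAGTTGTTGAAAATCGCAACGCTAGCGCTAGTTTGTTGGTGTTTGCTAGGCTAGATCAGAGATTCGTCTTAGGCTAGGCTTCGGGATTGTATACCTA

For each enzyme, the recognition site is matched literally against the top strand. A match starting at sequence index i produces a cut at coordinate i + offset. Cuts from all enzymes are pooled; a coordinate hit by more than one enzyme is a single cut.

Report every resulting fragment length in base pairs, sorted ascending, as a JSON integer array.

Scan for sites:
  DwuIII (GATTG, off=3): starts [158] → cuts [161]
  BxoIX (TTGTTG, off=5): starts [3, 10, 37, 61, 68, 77, 106] → cuts [8, 15, 42, 66, 73, 82, 111]
  HnxV (GCTAG, off=4): starts [16, 28, 51, 94, 100, 118, 123, 146] → cuts [20, 32, 55, 98, 104, 122, 127, 150]

All cut coordinates (distinct, sorted): [8, 15, 20, 32, 42, 55, 66, 73, 82, 98, 104, 111, 122, 127, 150, 161]

Fragments:
  8→15: 7 bp
  15→20: 5 bp
  20→32: 12 bp
  32→42: 10 bp
  42→55: 13 bp
  55→66: 11 bp
  66→73: 7 bp
  73→82: 9 bp
  82→98: 16 bp
  98→104: 6 bp
  104→111: 7 bp
  111→122: 11 bp
  122→127: 5 bp
  127→150: 23 bp
  150→161: 11 bp
  161→8 (wrap): 171-161+8 = 18 bp

[5,5,6,7,7,7,9,10,11,11,11,12,13,16,18,23]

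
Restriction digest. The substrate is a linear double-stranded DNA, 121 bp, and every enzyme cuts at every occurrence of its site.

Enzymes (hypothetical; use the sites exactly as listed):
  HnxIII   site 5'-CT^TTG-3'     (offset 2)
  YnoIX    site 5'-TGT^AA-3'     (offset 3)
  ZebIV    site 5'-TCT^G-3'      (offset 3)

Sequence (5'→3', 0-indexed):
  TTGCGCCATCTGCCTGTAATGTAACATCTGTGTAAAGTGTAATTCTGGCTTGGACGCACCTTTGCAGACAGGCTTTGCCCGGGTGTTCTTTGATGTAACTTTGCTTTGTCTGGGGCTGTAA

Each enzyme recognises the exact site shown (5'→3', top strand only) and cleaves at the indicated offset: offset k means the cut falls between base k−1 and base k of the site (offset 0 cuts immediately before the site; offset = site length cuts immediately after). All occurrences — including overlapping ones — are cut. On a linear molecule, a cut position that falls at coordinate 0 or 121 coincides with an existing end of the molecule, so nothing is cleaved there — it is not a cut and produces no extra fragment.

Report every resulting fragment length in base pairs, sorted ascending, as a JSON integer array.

Per-enzyme occurrences:
  HnxIII CTTTG/2: at [59, 72, 87, 98, 103] ⇒ [61, 74, 89, 100, 105]
  YnoIX TGTAA/3: at [14, 19, 30, 37, 93, 116] ⇒ [17, 22, 33, 40, 96, 119]
  ZebIV TCTG/3: at [8, 26, 43, 108] ⇒ [11, 29, 46, 111]

Pooled cuts: [11, 17, 22, 29, 33, 40, 46, 61, 74, 89, 96, 100, 105, 111, 119]

Fragment lengths:
  [0,11): 11 bp
  [11,17): 6 bp
  [17,22): 5 bp
  [22,29): 7 bp
  [29,33): 4 bp
  [33,40): 7 bp
  [40,46): 6 bp
  [46,61): 15 bp
  [61,74): 13 bp
  [74,89): 15 bp
  [89,96): 7 bp
  [96,100): 4 bp
  [100,105): 5 bp
  [105,111): 6 bp
  [111,119): 8 bp
  [119,121): 2 bp

[2,4,4,5,5,6,6,6,7,7,7,8,11,13,15,15]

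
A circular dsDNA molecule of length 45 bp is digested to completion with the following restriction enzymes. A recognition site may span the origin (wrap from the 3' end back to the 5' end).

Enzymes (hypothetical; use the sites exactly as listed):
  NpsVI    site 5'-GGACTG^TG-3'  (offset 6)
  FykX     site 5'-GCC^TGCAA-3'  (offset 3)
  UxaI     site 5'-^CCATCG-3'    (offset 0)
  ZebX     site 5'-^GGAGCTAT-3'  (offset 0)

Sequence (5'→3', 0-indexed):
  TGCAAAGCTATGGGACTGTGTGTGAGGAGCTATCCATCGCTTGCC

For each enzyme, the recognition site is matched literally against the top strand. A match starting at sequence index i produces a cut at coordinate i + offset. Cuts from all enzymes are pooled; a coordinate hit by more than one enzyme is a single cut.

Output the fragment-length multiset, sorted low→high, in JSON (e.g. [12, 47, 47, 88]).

Scan for sites:
  NpsVI GGACTGTG/6: at [12] ⇒ [18]
  FykX GCCTGCAA/3: at [42] ⇒ [0]
  UxaI CCATCG/0: at [33] ⇒ [33]
  ZebX GGAGCTAT/0: at [25] ⇒ [25]

All cut coordinates (distinct, sorted): [0, 18, 25, 33]

Fragment lengths:
  0→18: 18 bp
  18→25: 7 bp
  25→33: 8 bp
  33→0 (wrap): 45-33+0 = 12 bp

[7,8,12,18]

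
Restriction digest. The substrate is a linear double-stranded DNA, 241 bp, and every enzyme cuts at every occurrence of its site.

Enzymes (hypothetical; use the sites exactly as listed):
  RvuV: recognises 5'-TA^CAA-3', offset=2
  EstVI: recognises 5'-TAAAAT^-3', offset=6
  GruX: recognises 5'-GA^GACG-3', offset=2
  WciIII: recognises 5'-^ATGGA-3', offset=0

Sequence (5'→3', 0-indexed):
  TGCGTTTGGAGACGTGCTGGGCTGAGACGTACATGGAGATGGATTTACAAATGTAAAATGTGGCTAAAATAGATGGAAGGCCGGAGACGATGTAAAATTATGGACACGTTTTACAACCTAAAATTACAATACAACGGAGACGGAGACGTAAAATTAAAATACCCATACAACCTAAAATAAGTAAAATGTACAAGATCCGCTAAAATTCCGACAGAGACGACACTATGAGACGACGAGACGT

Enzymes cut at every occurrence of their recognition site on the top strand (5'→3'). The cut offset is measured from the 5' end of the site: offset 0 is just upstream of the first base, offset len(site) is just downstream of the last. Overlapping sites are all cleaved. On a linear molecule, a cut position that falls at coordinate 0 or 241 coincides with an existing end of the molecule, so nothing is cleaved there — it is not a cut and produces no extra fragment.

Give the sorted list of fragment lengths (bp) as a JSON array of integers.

Scan for sites:
  RvuV TACAA/2: at [45, 111, 124, 129, 165, 188] ⇒ [47, 113, 126, 131, 167, 190]
  EstVI TAAAAT/6: at [53, 64, 92, 118, 148, 154, 172, 181, 200] ⇒ [59, 70, 98, 124, 154, 160, 178, 187, 206]
  GruX GAGACG/2: at [8, 23, 83, 136, 142, 213, 226, 234] ⇒ [10, 25, 85, 138, 144, 215, 228, 236]
  WciIII ATGGA/0: at [32, 38, 72, 99] ⇒ [32, 38, 72, 99]

Pooled cuts: [10, 25, 32, 38, 47, 59, 70, 72, 85, 98, 99, 113, 124, 126, 131, 138, 144, 154, 160, 167, 178, 187, 190, 206, 215, 228, 236]

Fragments:
  [0,10): 10 bp
  [10,25): 15 bp
  [25,32): 7 bp
  [32,38): 6 bp
  [38,47): 9 bp
  [47,59): 12 bp
  [59,70): 11 bp
  [70,72): 2 bp
  [72,85): 13 bp
  [85,98): 13 bp
  [98,99): 1 bp
  [99,113): 14 bp
  [113,124): 11 bp
  [124,126): 2 bp
  [126,131): 5 bp
  [131,138): 7 bp
  [138,144): 6 bp
  [144,154): 10 bp
  [154,160): 6 bp
  [160,167): 7 bp
  [167,178): 11 bp
  [178,187): 9 bp
  [187,190): 3 bp
  [190,206): 16 bp
  [206,215): 9 bp
  [215,228): 13 bp
  [228,236): 8 bp
  [236,241): 5 bp

[1,2,2,3,5,5,6,6,6,7,7,7,8,9,9,9,10,10,11,11,11,12,13,13,13,14,15,16]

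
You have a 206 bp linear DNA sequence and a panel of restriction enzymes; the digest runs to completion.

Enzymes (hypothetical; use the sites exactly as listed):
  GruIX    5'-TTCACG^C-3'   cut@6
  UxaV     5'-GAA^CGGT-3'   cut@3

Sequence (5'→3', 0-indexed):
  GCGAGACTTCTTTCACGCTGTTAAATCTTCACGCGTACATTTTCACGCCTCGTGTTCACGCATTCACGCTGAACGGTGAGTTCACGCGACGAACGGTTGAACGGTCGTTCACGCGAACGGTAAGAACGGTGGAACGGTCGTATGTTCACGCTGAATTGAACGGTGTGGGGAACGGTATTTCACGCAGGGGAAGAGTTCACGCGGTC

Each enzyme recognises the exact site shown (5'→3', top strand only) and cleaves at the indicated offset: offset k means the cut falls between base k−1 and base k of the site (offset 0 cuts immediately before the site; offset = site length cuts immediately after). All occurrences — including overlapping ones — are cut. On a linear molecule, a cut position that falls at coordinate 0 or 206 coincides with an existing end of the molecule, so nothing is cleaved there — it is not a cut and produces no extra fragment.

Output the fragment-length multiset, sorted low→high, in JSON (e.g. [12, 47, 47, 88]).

[4,5,5,7,8,8,8,9,10,12,12,12,13,13,14,16,16,17,17]

Site scan:
  GruIX TTCACGC/6: at [11, 27, 41, 54, 62, 80, 107, 144, 178, 195] ⇒ [17, 33, 47, 60, 68, 86, 113, 150, 184, 201]
  UxaV GAACGGT/3: at [70, 90, 98, 114, 123, 131, 157, 169] ⇒ [73, 93, 101, 117, 126, 134, 160, 172]

Pooled cuts: [17, 33, 47, 60, 68, 73, 86, 93, 101, 113, 117, 126, 134, 150, 160, 172, 184, 201]

Fragment lengths:
  [0,17): 17 bp
  [17,33): 16 bp
  [33,47): 14 bp
  [47,60): 13 bp
  [60,68): 8 bp
  [68,73): 5 bp
  [73,86): 13 bp
  [86,93): 7 bp
  [93,101): 8 bp
  [101,113): 12 bp
  [113,117): 4 bp
  [117,126): 9 bp
  [126,134): 8 bp
  [134,150): 16 bp
  [150,160): 10 bp
  [160,172): 12 bp
  [172,184): 12 bp
  [184,201): 17 bp
  [201,206): 5 bp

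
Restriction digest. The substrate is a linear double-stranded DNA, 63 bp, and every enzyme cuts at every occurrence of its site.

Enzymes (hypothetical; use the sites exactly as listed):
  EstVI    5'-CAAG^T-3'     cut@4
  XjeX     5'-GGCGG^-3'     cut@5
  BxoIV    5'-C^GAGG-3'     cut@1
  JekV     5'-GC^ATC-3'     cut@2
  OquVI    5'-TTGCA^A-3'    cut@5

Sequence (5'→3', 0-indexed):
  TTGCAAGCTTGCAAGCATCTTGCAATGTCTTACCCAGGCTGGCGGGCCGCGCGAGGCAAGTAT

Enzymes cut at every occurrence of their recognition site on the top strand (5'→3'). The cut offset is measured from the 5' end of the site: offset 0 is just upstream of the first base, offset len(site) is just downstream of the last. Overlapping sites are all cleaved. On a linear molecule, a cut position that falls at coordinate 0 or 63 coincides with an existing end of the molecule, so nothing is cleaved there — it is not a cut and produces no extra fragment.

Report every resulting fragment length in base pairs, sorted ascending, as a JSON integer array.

[3,3,5,7,8,8,8,21]

Scan for sites:
  EstVI CAAGT/4: at [56] ⇒ [60]
  XjeX GGCGG/5: at [40] ⇒ [45]
  BxoIV CGAGG/1: at [51] ⇒ [52]
  JekV GCATC/2: at [14] ⇒ [16]
  OquVI TTGCAA/5: at [0, 8, 19] ⇒ [5, 13, 24]

Pooled cuts: [5, 13, 16, 24, 45, 52, 60]

Fragment lengths:
  [0,5): 5 bp
  [5,13): 8 bp
  [13,16): 3 bp
  [16,24): 8 bp
  [24,45): 21 bp
  [45,52): 7 bp
  [52,60): 8 bp
  [60,63): 3 bp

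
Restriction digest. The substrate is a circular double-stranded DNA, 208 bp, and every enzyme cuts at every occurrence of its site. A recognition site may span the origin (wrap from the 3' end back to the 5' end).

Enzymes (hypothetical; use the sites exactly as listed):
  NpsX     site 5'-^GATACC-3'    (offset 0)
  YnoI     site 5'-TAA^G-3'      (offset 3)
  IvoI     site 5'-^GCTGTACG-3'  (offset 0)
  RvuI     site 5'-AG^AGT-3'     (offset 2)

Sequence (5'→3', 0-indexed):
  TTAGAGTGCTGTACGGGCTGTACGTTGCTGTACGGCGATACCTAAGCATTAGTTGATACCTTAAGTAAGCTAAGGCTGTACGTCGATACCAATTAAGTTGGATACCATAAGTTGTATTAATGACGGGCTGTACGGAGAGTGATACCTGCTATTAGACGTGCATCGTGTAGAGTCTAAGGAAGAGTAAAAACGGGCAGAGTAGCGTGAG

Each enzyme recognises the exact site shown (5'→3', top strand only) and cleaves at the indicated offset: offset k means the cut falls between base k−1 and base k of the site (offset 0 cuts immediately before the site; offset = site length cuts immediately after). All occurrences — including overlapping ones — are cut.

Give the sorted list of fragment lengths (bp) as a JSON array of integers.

[1,3,3,4,4,5,5,7,9,9,9,10,10,10,10,10,11,12,15,15,16,30]

Scan for sites:
  NpsX GATACC/0: at [36, 54, 84, 100, 140] ⇒ [36, 54, 84, 100, 140]
  YnoI TAAG/3: at [42, 61, 65, 70, 93, 107, 174] ⇒ [45, 64, 68, 73, 96, 110, 177]
  IvoI GCTGTACG/0: at [7, 16, 26, 74, 126] ⇒ [7, 16, 26, 74, 126]
  RvuI AGAGT/2: at [2, 135, 168, 180, 195] ⇒ [4, 137, 170, 182, 197]

All cut coordinates (distinct, sorted): [4, 7, 16, 26, 36, 45, 54, 64, 68, 73, 74, 84, 96, 100, 110, 126, 137, 140, 170, 177, 182, 197]

Fragments:
  4→7: 3 bp
  7→16: 9 bp
  16→26: 10 bp
  26→36: 10 bp
  36→45: 9 bp
  45→54: 9 bp
  54→64: 10 bp
  64→68: 4 bp
  68→73: 5 bp
  73→74: 1 bp
  74→84: 10 bp
  84→96: 12 bp
  96→100: 4 bp
  100→110: 10 bp
  110→126: 16 bp
  126→137: 11 bp
  137→140: 3 bp
  140→170: 30 bp
  170→177: 7 bp
  177→182: 5 bp
  182→197: 15 bp
  197→4 (wrap): 208-197+4 = 15 bp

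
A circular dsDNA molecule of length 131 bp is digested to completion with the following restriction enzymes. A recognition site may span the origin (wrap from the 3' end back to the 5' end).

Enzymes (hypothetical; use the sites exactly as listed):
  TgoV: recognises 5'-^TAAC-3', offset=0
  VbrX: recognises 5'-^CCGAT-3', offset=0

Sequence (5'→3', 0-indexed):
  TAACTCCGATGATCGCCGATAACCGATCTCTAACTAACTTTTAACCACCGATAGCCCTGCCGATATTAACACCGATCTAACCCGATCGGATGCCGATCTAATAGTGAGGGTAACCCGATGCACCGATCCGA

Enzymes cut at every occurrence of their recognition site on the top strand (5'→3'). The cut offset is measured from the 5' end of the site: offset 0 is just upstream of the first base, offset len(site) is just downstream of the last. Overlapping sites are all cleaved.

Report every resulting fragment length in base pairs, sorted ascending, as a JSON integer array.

[3,4,4,4,4,4,5,5,5,6,6,7,7,8,8,10,11,12,18]

Per-enzyme occurrences:
  TgoV (TAAC, off=0): starts [0, 19, 30, 34, 41, 66, 77, 110] → cuts [0, 19, 30, 34, 41, 66, 77, 110]
  VbrX (CCGAT, off=0): starts [5, 15, 22, 47, 59, 71, 81, 92, 114, 122, 127] → cuts [5, 15, 22, 47, 59, 71, 81, 92, 114, 122, 127]

All cut coordinates (distinct, sorted): [0, 5, 15, 19, 22, 30, 34, 41, 47, 59, 66, 71, 77, 81, 92, 110, 114, 122, 127]

Fragment lengths:
  0→5: 5 bp
  5→15: 10 bp
  15→19: 4 bp
  19→22: 3 bp
  22→30: 8 bp
  30→34: 4 bp
  34→41: 7 bp
  41→47: 6 bp
  47→59: 12 bp
  59→66: 7 bp
  66→71: 5 bp
  71→77: 6 bp
  77→81: 4 bp
  81→92: 11 bp
  92→110: 18 bp
  110→114: 4 bp
  114→122: 8 bp
  122→127: 5 bp
  127→0 (wrap): 131-127+0 = 4 bp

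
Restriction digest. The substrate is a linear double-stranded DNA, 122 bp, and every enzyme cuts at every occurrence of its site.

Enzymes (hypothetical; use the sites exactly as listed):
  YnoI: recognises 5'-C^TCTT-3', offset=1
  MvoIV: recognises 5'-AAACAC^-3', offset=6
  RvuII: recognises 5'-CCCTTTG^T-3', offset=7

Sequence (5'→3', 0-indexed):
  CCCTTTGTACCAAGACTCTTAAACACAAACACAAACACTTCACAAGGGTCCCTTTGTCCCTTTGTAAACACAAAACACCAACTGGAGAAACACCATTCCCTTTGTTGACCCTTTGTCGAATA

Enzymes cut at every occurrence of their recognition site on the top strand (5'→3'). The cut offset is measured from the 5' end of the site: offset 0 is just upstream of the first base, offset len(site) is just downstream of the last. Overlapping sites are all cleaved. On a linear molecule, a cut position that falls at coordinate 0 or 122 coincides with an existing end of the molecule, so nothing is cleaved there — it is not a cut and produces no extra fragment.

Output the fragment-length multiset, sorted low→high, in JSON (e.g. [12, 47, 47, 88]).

Scan for sites:
  YnoI CTCTT/1: at [15] ⇒ [16]
  MvoIV AAACAC/6: at [20, 26, 32, 65, 72, 87] ⇒ [26, 32, 38, 71, 78, 93]
  RvuII CCCTTTGT/7: at [0, 49, 57, 97, 108] ⇒ [7, 56, 64, 104, 115]

All cut coordinates (distinct, sorted): [7, 16, 26, 32, 38, 56, 64, 71, 78, 93, 104, 115]

Fragment lengths:
  [0,7): 7 bp
  [7,16): 9 bp
  [16,26): 10 bp
  [26,32): 6 bp
  [32,38): 6 bp
  [38,56): 18 bp
  [56,64): 8 bp
  [64,71): 7 bp
  [71,78): 7 bp
  [78,93): 15 bp
  [93,104): 11 bp
  [104,115): 11 bp
  [115,122): 7 bp

[6,6,7,7,7,7,8,9,10,11,11,15,18]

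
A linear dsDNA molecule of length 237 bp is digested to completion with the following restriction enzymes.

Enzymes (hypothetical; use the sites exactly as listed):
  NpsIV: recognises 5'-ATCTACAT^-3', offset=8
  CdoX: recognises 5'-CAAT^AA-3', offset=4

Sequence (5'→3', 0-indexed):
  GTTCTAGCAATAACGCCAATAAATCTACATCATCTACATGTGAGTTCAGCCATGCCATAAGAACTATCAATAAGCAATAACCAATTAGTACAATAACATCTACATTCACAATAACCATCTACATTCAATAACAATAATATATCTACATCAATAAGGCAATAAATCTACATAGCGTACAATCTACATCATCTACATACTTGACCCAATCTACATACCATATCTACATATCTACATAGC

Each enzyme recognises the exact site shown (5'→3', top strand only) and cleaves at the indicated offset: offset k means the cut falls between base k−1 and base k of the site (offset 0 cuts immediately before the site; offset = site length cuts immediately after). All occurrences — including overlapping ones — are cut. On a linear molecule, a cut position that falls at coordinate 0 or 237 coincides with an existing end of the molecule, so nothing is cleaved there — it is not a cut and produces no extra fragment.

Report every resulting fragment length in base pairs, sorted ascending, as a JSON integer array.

Scan for sites:
  NpsIV (ATCTACAT, off=8): starts [22, 31, 97, 116, 140, 162, 178, 187, 205, 218, 226] → cuts [30, 39, 105, 124, 148, 170, 186, 195, 213, 226, 234]
  CdoX (CAATAA, off=4): starts [7, 16, 67, 74, 90, 108, 125, 131, 148, 156] → cuts [11, 20, 71, 78, 94, 112, 129, 135, 152, 160]

Pooled cuts: [11, 20, 30, 39, 71, 78, 94, 105, 112, 124, 129, 135, 148, 152, 160, 170, 186, 195, 213, 226, 234]

Fragments:
  [0,11): 11 bp
  [11,20): 9 bp
  [20,30): 10 bp
  [30,39): 9 bp
  [39,71): 32 bp
  [71,78): 7 bp
  [78,94): 16 bp
  [94,105): 11 bp
  [105,112): 7 bp
  [112,124): 12 bp
  [124,129): 5 bp
  [129,135): 6 bp
  [135,148): 13 bp
  [148,152): 4 bp
  [152,160): 8 bp
  [160,170): 10 bp
  [170,186): 16 bp
  [186,195): 9 bp
  [195,213): 18 bp
  [213,226): 13 bp
  [226,234): 8 bp
  [234,237): 3 bp

[3,4,5,6,7,7,8,8,9,9,9,10,10,11,11,12,13,13,16,16,18,32]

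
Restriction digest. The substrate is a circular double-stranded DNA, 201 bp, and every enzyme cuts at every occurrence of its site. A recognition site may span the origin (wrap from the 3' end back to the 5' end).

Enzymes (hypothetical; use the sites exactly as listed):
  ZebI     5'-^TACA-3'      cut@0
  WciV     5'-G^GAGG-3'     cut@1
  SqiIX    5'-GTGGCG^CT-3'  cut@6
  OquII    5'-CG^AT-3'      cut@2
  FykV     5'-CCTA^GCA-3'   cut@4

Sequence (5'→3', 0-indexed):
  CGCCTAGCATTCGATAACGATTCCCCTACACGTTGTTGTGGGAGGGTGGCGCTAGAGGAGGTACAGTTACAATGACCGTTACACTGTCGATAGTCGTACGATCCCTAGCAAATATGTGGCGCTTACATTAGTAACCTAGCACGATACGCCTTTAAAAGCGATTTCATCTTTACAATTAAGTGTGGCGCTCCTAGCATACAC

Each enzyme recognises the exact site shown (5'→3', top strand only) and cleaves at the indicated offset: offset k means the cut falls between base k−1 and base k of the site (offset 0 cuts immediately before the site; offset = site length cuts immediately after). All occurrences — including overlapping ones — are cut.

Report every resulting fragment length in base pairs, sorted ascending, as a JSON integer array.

[2,3,4,5,6,6,6,6,7,7,7,10,10,10,11,11,12,14,15,15,17,17]

Scan for sites:
  ZebI (TACA, off=0): starts [26, 61, 67, 79, 123, 170, 196] → cuts [26, 61, 67, 79, 123, 170, 196]
  WciV (GGAGG, off=1): starts [40, 56] → cuts [41, 57]
  SqiIX (GTGGCGCT, off=6): starts [45, 115, 181] → cuts [51, 121, 187]
  OquII (CGAT, off=2): starts [11, 17, 87, 98, 141, 158] → cuts [13, 19, 89, 100, 143, 160]
  FykV (CCTAGCA, off=4): starts [2, 103, 134, 189] → cuts [6, 107, 138, 193]

Pooled cuts: [6, 13, 19, 26, 41, 51, 57, 61, 67, 79, 89, 100, 107, 121, 123, 138, 143, 160, 170, 187, 193, 196]

Fragments:
  6→13: 7 bp
  13→19: 6 bp
  19→26: 7 bp
  26→41: 15 bp
  41→51: 10 bp
  51→57: 6 bp
  57→61: 4 bp
  61→67: 6 bp
  67→79: 12 bp
  79→89: 10 bp
  89→100: 11 bp
  100→107: 7 bp
  107→121: 14 bp
  121→123: 2 bp
  123→138: 15 bp
  138→143: 5 bp
  143→160: 17 bp
  160→170: 10 bp
  170→187: 17 bp
  187→193: 6 bp
  193→196: 3 bp
  196→6 (wrap): 201-196+6 = 11 bp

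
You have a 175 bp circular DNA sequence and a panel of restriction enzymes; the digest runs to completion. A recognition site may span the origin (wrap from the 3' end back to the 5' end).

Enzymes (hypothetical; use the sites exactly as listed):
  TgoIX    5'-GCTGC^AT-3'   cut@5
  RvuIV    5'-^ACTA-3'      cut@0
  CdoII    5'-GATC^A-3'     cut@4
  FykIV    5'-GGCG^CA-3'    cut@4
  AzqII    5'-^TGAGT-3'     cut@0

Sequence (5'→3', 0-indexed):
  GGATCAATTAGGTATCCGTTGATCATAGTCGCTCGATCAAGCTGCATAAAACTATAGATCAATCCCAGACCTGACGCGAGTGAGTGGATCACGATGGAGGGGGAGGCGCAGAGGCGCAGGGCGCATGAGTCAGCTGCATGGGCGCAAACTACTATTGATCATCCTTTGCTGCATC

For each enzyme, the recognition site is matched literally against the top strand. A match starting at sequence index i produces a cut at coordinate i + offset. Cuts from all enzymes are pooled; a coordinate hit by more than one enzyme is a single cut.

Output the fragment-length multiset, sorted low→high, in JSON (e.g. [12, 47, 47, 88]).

[2,3,3,5,7,7,7,8,8,10,10,10,12,12,14,18,19,20]

Site scan:
  TgoIX (GCTGCAT, off=5): starts [40, 132, 167] → cuts [45, 137, 172]
  RvuIV (ACTA, off=0): starts [50, 147, 150] → cuts [50, 147, 150]
  CdoII (GATCA, off=4): starts [1, 20, 34, 56, 86, 156] → cuts [5, 24, 38, 60, 90, 160]
  FykIV (GGCGCA, off=4): starts [104, 112, 119, 140] → cuts [108, 116, 123, 144]
  AzqII (TGAGT, off=0): starts [80, 125] → cuts [80, 125]

Pooled cuts: [5, 24, 38, 45, 50, 60, 80, 90, 108, 116, 123, 125, 137, 144, 147, 150, 160, 172]

Fragments:
  5→24: 19 bp
  24→38: 14 bp
  38→45: 7 bp
  45→50: 5 bp
  50→60: 10 bp
  60→80: 20 bp
  80→90: 10 bp
  90→108: 18 bp
  108→116: 8 bp
  116→123: 7 bp
  123→125: 2 bp
  125→137: 12 bp
  137→144: 7 bp
  144→147: 3 bp
  147→150: 3 bp
  150→160: 10 bp
  160→172: 12 bp
  172→5 (wrap): 175-172+5 = 8 bp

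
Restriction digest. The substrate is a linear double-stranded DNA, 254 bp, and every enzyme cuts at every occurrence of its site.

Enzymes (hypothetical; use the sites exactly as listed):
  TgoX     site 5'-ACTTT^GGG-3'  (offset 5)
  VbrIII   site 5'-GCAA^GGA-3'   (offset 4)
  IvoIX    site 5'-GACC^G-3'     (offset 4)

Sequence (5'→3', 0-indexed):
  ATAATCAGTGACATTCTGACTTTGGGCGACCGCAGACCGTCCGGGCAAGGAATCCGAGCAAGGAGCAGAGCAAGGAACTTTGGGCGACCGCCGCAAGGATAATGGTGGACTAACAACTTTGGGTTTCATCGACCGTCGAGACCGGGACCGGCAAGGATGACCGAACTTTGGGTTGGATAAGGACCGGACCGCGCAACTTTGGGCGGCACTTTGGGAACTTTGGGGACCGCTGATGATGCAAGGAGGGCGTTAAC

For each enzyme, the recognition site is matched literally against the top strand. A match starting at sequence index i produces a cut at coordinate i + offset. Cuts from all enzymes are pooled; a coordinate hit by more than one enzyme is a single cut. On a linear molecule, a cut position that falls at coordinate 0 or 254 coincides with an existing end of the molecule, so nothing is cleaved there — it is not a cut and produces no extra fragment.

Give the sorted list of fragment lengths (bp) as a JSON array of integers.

[5,5,6,7,7,7,7,8,8,8,8,9,9,10,10,12,12,13,13,13,14,16,23,24]

Site scan:
  TgoX ACTTTGGG/5: at [18, 76, 115, 164, 195, 207, 216] ⇒ [23, 81, 120, 169, 200, 212, 221]
  VbrIII GCAAGGA/4: at [44, 57, 69, 92, 150, 237] ⇒ [48, 61, 73, 96, 154, 241]
  IvoIX GACCG/4: at [27, 34, 85, 130, 139, 145, 158, 181, 186, 224] ⇒ [31, 38, 89, 134, 143, 149, 162, 185, 190, 228]

Pooled cuts: [23, 31, 38, 48, 61, 73, 81, 89, 96, 120, 134, 143, 149, 154, 162, 169, 185, 190, 200, 212, 221, 228, 241]

Fragment lengths:
  [0,23): 23 bp
  [23,31): 8 bp
  [31,38): 7 bp
  [38,48): 10 bp
  [48,61): 13 bp
  [61,73): 12 bp
  [73,81): 8 bp
  [81,89): 8 bp
  [89,96): 7 bp
  [96,120): 24 bp
  [120,134): 14 bp
  [134,143): 9 bp
  [143,149): 6 bp
  [149,154): 5 bp
  [154,162): 8 bp
  [162,169): 7 bp
  [169,185): 16 bp
  [185,190): 5 bp
  [190,200): 10 bp
  [200,212): 12 bp
  [212,221): 9 bp
  [221,228): 7 bp
  [228,241): 13 bp
  [241,254): 13 bp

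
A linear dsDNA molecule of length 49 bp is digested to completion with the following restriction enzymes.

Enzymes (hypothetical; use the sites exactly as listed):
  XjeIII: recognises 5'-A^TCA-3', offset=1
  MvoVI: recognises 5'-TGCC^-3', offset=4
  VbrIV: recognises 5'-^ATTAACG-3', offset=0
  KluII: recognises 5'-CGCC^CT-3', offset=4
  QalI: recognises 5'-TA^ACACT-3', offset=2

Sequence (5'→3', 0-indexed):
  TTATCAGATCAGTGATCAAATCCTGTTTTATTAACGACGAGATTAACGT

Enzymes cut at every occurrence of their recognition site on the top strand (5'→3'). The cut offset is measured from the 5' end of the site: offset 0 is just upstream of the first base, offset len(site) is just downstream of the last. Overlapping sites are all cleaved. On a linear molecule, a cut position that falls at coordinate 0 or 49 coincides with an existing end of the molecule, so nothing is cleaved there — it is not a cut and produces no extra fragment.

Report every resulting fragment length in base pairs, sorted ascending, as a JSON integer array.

[3,5,7,8,12,14]

Site scan:
  XjeIII ATCA/1: at [2, 7, 14] ⇒ [3, 8, 15]
  MvoVI (TGCC, off=4): no sites
  VbrIV ATTAACG/0: at [29, 41] ⇒ [29, 41]
  KluII (CGCCCT, off=4): no sites
  QalI (TAACACT, off=2): no sites

Pooled cuts: [3, 8, 15, 29, 41]

Fragments:
  [0,3): 3 bp
  [3,8): 5 bp
  [8,15): 7 bp
  [15,29): 14 bp
  [29,41): 12 bp
  [41,49): 8 bp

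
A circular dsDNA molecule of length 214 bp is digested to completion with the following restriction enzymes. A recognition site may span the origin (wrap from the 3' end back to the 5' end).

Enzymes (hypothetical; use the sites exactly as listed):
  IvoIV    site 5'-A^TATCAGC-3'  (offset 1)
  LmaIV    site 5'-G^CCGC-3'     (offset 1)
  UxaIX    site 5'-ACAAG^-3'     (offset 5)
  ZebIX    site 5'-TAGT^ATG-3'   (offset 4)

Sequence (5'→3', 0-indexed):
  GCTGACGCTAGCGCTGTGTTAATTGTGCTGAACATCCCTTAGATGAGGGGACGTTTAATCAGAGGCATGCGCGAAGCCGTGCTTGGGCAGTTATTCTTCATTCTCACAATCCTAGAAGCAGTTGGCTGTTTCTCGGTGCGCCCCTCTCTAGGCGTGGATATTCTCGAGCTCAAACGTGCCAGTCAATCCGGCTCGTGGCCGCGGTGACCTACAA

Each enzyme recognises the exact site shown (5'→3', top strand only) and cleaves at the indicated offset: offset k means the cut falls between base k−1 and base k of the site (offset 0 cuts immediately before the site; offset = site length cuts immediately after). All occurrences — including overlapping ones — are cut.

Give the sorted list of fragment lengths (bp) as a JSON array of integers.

Per-enzyme occurrences:
  IvoIV (ATATCAGC, off=1): no sites
  LmaIV GCCGC/1: at [197] ⇒ [198]
  UxaIX ACAAG/5: at [210] ⇒ [1]
  ZebIX (TAGTATG, off=4): no sites

Pooled cuts: [1, 198]

Fragment lengths:
  1→198: 197 bp
  198→1 (wrap): 214-198+1 = 17 bp

[17,197]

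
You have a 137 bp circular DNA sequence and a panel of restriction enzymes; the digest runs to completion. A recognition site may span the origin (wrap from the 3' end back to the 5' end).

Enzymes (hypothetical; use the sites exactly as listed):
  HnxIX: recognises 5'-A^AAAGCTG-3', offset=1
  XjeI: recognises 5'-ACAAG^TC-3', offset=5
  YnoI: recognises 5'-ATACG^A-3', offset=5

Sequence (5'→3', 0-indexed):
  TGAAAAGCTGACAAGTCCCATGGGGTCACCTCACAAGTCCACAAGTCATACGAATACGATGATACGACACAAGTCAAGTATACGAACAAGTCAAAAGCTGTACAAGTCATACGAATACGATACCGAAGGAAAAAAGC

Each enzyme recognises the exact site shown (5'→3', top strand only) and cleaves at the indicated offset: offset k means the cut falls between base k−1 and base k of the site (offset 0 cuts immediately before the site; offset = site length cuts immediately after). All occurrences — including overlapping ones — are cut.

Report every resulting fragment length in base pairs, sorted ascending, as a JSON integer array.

[3,6,6,6,7,7,7,8,8,8,11,12,13,13,22]

Per-enzyme occurrences:
  HnxIX (AAAAGCTG, off=1): starts [2, 92, 131] → cuts [3, 93, 132]
  XjeI (ACAAGTC, off=5): starts [10, 32, 40, 68, 85, 101] → cuts [15, 37, 45, 73, 90, 106]
  YnoI (ATACGA, off=5): starts [47, 53, 61, 79, 108, 114] → cuts [52, 58, 66, 84, 113, 119]

All cut coordinates (distinct, sorted): [3, 15, 37, 45, 52, 58, 66, 73, 84, 90, 93, 106, 113, 119, 132]

Fragments:
  3→15: 12 bp
  15→37: 22 bp
  37→45: 8 bp
  45→52: 7 bp
  52→58: 6 bp
  58→66: 8 bp
  66→73: 7 bp
  73→84: 11 bp
  84→90: 6 bp
  90→93: 3 bp
  93→106: 13 bp
  106→113: 7 bp
  113→119: 6 bp
  119→132: 13 bp
  132→3 (wrap): 137-132+3 = 8 bp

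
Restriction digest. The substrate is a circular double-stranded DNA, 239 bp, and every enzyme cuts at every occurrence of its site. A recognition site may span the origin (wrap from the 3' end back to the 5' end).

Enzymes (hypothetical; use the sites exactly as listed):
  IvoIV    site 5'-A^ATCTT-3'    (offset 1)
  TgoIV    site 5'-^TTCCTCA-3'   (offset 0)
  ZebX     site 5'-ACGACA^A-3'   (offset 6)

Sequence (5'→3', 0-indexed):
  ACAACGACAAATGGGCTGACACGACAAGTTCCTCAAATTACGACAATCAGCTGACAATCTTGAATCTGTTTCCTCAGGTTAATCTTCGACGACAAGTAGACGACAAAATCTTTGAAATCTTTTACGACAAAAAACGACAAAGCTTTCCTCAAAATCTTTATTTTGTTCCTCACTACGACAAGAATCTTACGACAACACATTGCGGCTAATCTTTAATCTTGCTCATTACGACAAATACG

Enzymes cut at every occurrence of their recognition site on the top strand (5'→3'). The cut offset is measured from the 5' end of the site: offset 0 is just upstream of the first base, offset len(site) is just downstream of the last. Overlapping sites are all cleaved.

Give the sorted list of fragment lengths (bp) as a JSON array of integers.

Per-enzyme occurrences:
  IvoIV (AATCTT, off=1): starts [55, 80, 106, 115, 152, 182, 207, 214] → cuts [56, 81, 107, 116, 153, 183, 208, 215]
  TgoIV (TTCCTCA, off=0): starts [28, 69, 144, 165] → cuts [28, 69, 144, 165]
  ZebX (ACGACAA, off=6): starts [3, 20, 39, 88, 99, 123, 133, 174, 188, 227, 236] → cuts [3, 9, 26, 45, 94, 105, 129, 139, 180, 194, 233]

All cut coordinates (distinct, sorted): [3, 9, 26, 28, 45, 56, 69, 81, 94, 105, 107, 116, 129, 139, 144, 153, 165, 180, 183, 194, 208, 215, 233]

Fragments:
  3→9: 6 bp
  9→26: 17 bp
  26→28: 2 bp
  28→45: 17 bp
  45→56: 11 bp
  56→69: 13 bp
  69→81: 12 bp
  81→94: 13 bp
  94→105: 11 bp
  105→107: 2 bp
  107→116: 9 bp
  116→129: 13 bp
  129→139: 10 bp
  139→144: 5 bp
  144→153: 9 bp
  153→165: 12 bp
  165→180: 15 bp
  180→183: 3 bp
  183→194: 11 bp
  194→208: 14 bp
  208→215: 7 bp
  215→233: 18 bp
  233→3 (wrap): 239-233+3 = 9 bp

[2,2,3,5,6,7,9,9,9,10,11,11,11,12,12,13,13,13,14,15,17,17,18]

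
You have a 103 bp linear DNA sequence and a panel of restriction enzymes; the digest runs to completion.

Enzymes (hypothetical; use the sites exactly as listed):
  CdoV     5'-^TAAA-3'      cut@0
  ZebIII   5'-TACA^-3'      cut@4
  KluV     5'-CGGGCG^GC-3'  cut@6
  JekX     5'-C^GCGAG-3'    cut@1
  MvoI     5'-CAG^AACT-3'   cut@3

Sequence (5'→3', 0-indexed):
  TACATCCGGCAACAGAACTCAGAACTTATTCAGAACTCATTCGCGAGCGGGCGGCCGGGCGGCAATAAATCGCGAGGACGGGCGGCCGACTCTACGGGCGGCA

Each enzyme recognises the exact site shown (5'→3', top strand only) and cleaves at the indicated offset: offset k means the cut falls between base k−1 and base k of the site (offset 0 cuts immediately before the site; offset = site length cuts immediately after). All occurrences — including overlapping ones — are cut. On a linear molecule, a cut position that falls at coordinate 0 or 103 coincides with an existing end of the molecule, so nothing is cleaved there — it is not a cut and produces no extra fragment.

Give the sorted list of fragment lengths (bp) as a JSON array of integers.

Per-enzyme occurrences:
  CdoV TAAA/0: at [65] ⇒ [65]
  ZebIII TACA/4: at [0] ⇒ [4]
  KluV CGGGCGGC/6: at [47, 55, 78, 94] ⇒ [53, 61, 84, 100]
  JekX CGCGAG/1: at [41, 70] ⇒ [42, 71]
  MvoI CAGAACT/3: at [12, 19, 30] ⇒ [15, 22, 33]

All cut coordinates (distinct, sorted): [4, 15, 22, 33, 42, 53, 61, 65, 71, 84, 100]

Fragments:
  [0,4): 4 bp
  [4,15): 11 bp
  [15,22): 7 bp
  [22,33): 11 bp
  [33,42): 9 bp
  [42,53): 11 bp
  [53,61): 8 bp
  [61,65): 4 bp
  [65,71): 6 bp
  [71,84): 13 bp
  [84,100): 16 bp
  [100,103): 3 bp

[3,4,4,6,7,8,9,11,11,11,13,16]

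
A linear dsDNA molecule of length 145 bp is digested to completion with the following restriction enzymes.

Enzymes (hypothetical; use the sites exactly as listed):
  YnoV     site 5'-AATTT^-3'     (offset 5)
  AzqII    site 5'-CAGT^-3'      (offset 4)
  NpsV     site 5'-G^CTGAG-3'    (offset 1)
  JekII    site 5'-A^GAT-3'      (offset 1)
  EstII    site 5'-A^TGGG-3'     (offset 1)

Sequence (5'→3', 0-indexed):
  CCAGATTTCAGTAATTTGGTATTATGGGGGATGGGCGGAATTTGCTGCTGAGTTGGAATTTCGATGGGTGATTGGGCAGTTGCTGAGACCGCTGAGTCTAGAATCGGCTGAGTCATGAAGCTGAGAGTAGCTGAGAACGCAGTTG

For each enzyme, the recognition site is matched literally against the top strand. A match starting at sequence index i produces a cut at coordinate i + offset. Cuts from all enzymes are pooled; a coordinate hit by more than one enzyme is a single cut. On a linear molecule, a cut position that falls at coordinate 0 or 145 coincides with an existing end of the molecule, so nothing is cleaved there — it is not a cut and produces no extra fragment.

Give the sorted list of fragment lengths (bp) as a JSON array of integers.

Scan for sites:
  YnoV (AATTT, off=5): starts [12, 38, 56] → cuts [17, 43, 61]
  AzqII (CAGT, off=4): starts [8, 76, 139] → cuts [12, 80, 143]
  NpsV (GCTGAG, off=1): starts [46, 81, 90, 106, 119, 129] → cuts [47, 82, 91, 107, 120, 130]
  JekII (AGAT, off=1): starts [2] → cuts [3]
  EstII (ATGGG, off=1): starts [23, 30, 63] → cuts [24, 31, 64]

All cut coordinates (distinct, sorted): [3, 12, 17, 24, 31, 43, 47, 61, 64, 80, 82, 91, 107, 120, 130, 143]

Fragment lengths:
  [0,3): 3 bp
  [3,12): 9 bp
  [12,17): 5 bp
  [17,24): 7 bp
  [24,31): 7 bp
  [31,43): 12 bp
  [43,47): 4 bp
  [47,61): 14 bp
  [61,64): 3 bp
  [64,80): 16 bp
  [80,82): 2 bp
  [82,91): 9 bp
  [91,107): 16 bp
  [107,120): 13 bp
  [120,130): 10 bp
  [130,143): 13 bp
  [143,145): 2 bp

[2,2,3,3,4,5,7,7,9,9,10,12,13,13,14,16,16]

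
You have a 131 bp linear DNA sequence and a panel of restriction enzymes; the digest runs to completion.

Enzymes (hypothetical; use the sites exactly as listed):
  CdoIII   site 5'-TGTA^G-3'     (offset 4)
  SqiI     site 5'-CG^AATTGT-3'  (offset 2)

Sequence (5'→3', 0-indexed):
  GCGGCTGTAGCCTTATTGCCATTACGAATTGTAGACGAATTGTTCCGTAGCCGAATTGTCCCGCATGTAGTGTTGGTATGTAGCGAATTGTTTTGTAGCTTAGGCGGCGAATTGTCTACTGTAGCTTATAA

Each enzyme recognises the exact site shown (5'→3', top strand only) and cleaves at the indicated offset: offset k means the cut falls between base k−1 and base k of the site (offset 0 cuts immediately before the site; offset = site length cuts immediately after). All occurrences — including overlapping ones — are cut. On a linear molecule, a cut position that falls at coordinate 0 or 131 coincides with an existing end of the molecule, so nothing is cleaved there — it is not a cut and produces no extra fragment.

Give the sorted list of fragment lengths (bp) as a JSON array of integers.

Scan for sites:
  CdoIII (TGTAG, off=4): starts [5, 29, 65, 78, 93, 119] → cuts [9, 33, 69, 82, 97, 123]
  SqiI (CGAATTGT, off=2): starts [24, 35, 51, 83, 107] → cuts [26, 37, 53, 85, 109]

Pooled cuts: [9, 26, 33, 37, 53, 69, 82, 85, 97, 109, 123]

Fragments:
  [0,9): 9 bp
  [9,26): 17 bp
  [26,33): 7 bp
  [33,37): 4 bp
  [37,53): 16 bp
  [53,69): 16 bp
  [69,82): 13 bp
  [82,85): 3 bp
  [85,97): 12 bp
  [97,109): 12 bp
  [109,123): 14 bp
  [123,131): 8 bp

[3,4,7,8,9,12,12,13,14,16,16,17]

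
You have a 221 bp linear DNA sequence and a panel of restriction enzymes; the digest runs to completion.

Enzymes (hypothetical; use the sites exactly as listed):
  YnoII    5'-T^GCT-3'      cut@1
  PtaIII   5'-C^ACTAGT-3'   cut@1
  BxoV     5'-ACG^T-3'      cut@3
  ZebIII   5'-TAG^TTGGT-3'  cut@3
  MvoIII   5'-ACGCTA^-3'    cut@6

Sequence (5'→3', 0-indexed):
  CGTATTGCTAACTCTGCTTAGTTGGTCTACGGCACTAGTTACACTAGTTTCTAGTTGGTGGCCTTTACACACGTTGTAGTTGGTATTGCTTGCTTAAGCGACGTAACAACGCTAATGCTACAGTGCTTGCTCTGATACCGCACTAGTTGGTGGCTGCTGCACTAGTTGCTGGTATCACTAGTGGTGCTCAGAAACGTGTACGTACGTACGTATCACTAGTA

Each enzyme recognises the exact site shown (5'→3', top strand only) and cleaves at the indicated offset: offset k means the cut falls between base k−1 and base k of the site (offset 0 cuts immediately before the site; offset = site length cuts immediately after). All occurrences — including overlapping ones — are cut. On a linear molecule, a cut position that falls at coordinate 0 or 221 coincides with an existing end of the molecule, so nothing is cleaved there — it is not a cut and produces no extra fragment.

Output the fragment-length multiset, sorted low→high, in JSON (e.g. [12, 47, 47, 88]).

[2,4,4,4,4,4,5,5,6,6,6,6,7,7,8,8,9,9,9,9,9,11,11,12,12,12,13,19]

Site scan:
  YnoII (TGCT, off=1): starts [5, 14, 86, 90, 115, 123, 127, 154, 166, 184] → cuts [6, 15, 87, 91, 116, 124, 128, 155, 167, 185]
  PtaIII (CACTAGT, off=1): starts [32, 41, 140, 159, 175, 213] → cuts [33, 42, 141, 160, 176, 214]
  BxoV (ACGT, off=3): starts [70, 100, 193, 199, 203, 207] → cuts [73, 103, 196, 202, 206, 210]
  ZebIII (TAGTTGGT, off=3): starts [18, 51, 76, 143] → cuts [21, 54, 79, 146]
  MvoIII (ACGCTA, off=6): starts [108] → cuts [114]

All cut coordinates (distinct, sorted): [6, 15, 21, 33, 42, 54, 73, 79, 87, 91, 103, 114, 116, 124, 128, 141, 146, 155, 160, 167, 176, 185, 196, 202, 206, 210, 214]

Fragments:
  [0,6): 6 bp
  [6,15): 9 bp
  [15,21): 6 bp
  [21,33): 12 bp
  [33,42): 9 bp
  [42,54): 12 bp
  [54,73): 19 bp
  [73,79): 6 bp
  [79,87): 8 bp
  [87,91): 4 bp
  [91,103): 12 bp
  [103,114): 11 bp
  [114,116): 2 bp
  [116,124): 8 bp
  [124,128): 4 bp
  [128,141): 13 bp
  [141,146): 5 bp
  [146,155): 9 bp
  [155,160): 5 bp
  [160,167): 7 bp
  [167,176): 9 bp
  [176,185): 9 bp
  [185,196): 11 bp
  [196,202): 6 bp
  [202,206): 4 bp
  [206,210): 4 bp
  [210,214): 4 bp
  [214,221): 7 bp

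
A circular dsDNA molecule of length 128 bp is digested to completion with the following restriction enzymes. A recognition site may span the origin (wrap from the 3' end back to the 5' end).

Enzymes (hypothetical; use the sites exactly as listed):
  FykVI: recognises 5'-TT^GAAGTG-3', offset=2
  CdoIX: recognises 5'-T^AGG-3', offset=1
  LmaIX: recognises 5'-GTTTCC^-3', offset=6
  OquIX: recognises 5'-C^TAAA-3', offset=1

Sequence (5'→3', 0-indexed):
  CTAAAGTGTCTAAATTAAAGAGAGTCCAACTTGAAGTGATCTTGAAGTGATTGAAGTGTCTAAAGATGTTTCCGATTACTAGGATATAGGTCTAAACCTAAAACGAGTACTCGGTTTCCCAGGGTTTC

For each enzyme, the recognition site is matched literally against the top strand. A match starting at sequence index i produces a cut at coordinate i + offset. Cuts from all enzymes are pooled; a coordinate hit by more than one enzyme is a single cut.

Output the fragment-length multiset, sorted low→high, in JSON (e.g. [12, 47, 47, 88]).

[5,6,7,7,8,9,9,10,11,13,21,22]

Per-enzyme occurrences:
  FykVI TTGAAGTG/2: at [30, 41, 50] ⇒ [32, 43, 52]
  CdoIX TAGG/1: at [79, 86] ⇒ [80, 87]
  LmaIX GTTTCC/6: at [67, 113, 123] ⇒ [1, 73, 119]
  OquIX CTAAA/1: at [0, 9, 59, 91, 97] ⇒ [1, 10, 60, 92, 98]

All cut coordinates (distinct, sorted): [1, 10, 32, 43, 52, 60, 73, 80, 87, 92, 98, 119]

Fragments:
  1→10: 9 bp
  10→32: 22 bp
  32→43: 11 bp
  43→52: 9 bp
  52→60: 8 bp
  60→73: 13 bp
  73→80: 7 bp
  80→87: 7 bp
  87→92: 5 bp
  92→98: 6 bp
  98→119: 21 bp
  119→1 (wrap): 128-119+1 = 10 bp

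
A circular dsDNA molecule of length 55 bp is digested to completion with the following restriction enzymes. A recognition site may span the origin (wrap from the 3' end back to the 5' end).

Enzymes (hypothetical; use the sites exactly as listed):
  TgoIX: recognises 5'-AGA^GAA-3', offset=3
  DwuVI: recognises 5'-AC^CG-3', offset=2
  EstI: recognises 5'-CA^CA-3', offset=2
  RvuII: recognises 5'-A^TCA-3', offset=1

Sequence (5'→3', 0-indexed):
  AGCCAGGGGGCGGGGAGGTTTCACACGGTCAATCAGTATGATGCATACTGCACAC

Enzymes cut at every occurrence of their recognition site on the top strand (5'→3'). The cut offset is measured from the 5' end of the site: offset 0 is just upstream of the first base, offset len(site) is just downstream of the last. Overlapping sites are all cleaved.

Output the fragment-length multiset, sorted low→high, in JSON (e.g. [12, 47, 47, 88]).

[2,9,20,24]

Site scan:
  TgoIX (AGAGAA, off=3): no sites
  DwuVI (ACCG, off=2): no sites
  EstI (CACA, off=2): starts [21, 50, 52] → cuts [23, 52, 54]
  RvuII (ATCA, off=1): starts [31] → cuts [32]

All cut coordinates (distinct, sorted): [23, 32, 52, 54]

Fragment lengths:
  23→32: 9 bp
  32→52: 20 bp
  52→54: 2 bp
  54→23 (wrap): 55-54+23 = 24 bp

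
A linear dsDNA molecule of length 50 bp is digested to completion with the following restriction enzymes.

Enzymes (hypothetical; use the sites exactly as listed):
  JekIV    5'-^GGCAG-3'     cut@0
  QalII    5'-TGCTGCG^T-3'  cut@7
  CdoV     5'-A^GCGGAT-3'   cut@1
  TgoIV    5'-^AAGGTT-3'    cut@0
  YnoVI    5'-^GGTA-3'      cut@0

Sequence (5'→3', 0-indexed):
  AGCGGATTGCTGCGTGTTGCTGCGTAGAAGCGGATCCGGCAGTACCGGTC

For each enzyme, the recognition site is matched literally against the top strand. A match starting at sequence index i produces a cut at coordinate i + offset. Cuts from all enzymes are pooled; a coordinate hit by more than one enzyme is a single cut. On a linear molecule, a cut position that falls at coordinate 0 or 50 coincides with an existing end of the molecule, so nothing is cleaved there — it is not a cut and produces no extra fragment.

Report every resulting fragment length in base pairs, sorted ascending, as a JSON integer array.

[1,5,8,10,13,13]

Site scan:
  JekIV GGCAG/0: at [37] ⇒ [37]
  QalII TGCTGCGT/7: at [7, 17] ⇒ [14, 24]
  CdoV AGCGGAT/1: at [0, 28] ⇒ [1, 29]
  TgoIV (AAGGTT, off=0): no sites
  YnoVI (GGTA, off=0): no sites

Pooled cuts: [1, 14, 24, 29, 37]

Fragment lengths:
  [0,1): 1 bp
  [1,14): 13 bp
  [14,24): 10 bp
  [24,29): 5 bp
  [29,37): 8 bp
  [37,50): 13 bp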